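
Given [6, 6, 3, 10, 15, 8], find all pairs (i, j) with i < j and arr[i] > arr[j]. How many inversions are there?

Finding inversions in [6, 6, 3, 10, 15, 8]:

(0, 2): arr[0]=6 > arr[2]=3
(1, 2): arr[1]=6 > arr[2]=3
(3, 5): arr[3]=10 > arr[5]=8
(4, 5): arr[4]=15 > arr[5]=8

Total inversions: 4

The array has 4 inversion(s): (0,2), (1,2), (3,5), (4,5). Each pair (i,j) satisfies i < j and arr[i] > arr[j].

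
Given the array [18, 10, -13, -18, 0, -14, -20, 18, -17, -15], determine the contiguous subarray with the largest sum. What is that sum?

Using Kadane's algorithm on [18, 10, -13, -18, 0, -14, -20, 18, -17, -15]:

Scanning through the array:
Position 1 (value 10): max_ending_here = 28, max_so_far = 28
Position 2 (value -13): max_ending_here = 15, max_so_far = 28
Position 3 (value -18): max_ending_here = -3, max_so_far = 28
Position 4 (value 0): max_ending_here = 0, max_so_far = 28
Position 5 (value -14): max_ending_here = -14, max_so_far = 28
Position 6 (value -20): max_ending_here = -20, max_so_far = 28
Position 7 (value 18): max_ending_here = 18, max_so_far = 28
Position 8 (value -17): max_ending_here = 1, max_so_far = 28
Position 9 (value -15): max_ending_here = -14, max_so_far = 28

Maximum subarray: [18, 10]
Maximum sum: 28

The maximum subarray is [18, 10] with sum 28. This subarray runs from index 0 to index 1.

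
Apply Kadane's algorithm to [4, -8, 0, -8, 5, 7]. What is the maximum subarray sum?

Using Kadane's algorithm on [4, -8, 0, -8, 5, 7]:

Scanning through the array:
Position 1 (value -8): max_ending_here = -4, max_so_far = 4
Position 2 (value 0): max_ending_here = 0, max_so_far = 4
Position 3 (value -8): max_ending_here = -8, max_so_far = 4
Position 4 (value 5): max_ending_here = 5, max_so_far = 5
Position 5 (value 7): max_ending_here = 12, max_so_far = 12

Maximum subarray: [5, 7]
Maximum sum: 12

The maximum subarray is [5, 7] with sum 12. This subarray runs from index 4 to index 5.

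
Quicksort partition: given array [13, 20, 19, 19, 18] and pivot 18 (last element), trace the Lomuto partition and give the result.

Lomuto partition with pivot = 18:

Initial array: [13, 20, 19, 19, 18]

arr[0]=13 <= 18: swap with position 0, array becomes [13, 20, 19, 19, 18]
arr[1]=20 > 18: no swap
arr[2]=19 > 18: no swap
arr[3]=19 > 18: no swap

Place pivot at position 1: [13, 18, 19, 19, 20]
Pivot position: 1

After partitioning with pivot 18, the array becomes [13, 18, 19, 19, 20]. The pivot is placed at index 1. All elements to the left of the pivot are <= 18, and all elements to the right are > 18.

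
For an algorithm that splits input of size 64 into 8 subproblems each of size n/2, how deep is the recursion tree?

For divide and conquer with division factor 2:

Problem sizes at each level:
Level 0: 64
Level 1: 32
Level 2: 16
Level 3: 8
Level 4: 4
Level 5: 2
Level 6: 1

The root is level 0 and the size-1 base case is level 6 (the tree spans levels 0 through 6, i.e. 7 levels counting the root), so the depth is the number of divisions: log_2(64) = 6

The recursion tree depth is log_2(64) = 6. At each level, the problem size is divided by 2, so it takes 6 divisions to reduce to a base case of size 1. The algorithm makes 8 recursive calls at each level.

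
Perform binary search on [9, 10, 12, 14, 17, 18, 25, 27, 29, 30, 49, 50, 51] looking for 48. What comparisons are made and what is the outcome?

Binary search for 48 in [9, 10, 12, 14, 17, 18, 25, 27, 29, 30, 49, 50, 51]:

lo=0, hi=12, mid=6, arr[mid]=25 -> 25 < 48, search right half
lo=7, hi=12, mid=9, arr[mid]=30 -> 30 < 48, search right half
lo=10, hi=12, mid=11, arr[mid]=50 -> 50 > 48, search left half
lo=10, hi=10, mid=10, arr[mid]=49 -> 49 > 48, search left half
lo=10 > hi=9, target 48 not found

Binary search determines that 48 is not in the array after 4 comparisons. The search space was exhausted without finding the target.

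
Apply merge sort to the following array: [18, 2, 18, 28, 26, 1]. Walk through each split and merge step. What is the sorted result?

Merge sort trace:

Split: [18, 2, 18, 28, 26, 1] -> [18, 2, 18] and [28, 26, 1]
  Split: [18, 2, 18] -> [18] and [2, 18]
    Split: [2, 18] -> [2] and [18]
    Merge: [2] + [18] -> [2, 18]
  Merge: [18] + [2, 18] -> [2, 18, 18]
  Split: [28, 26, 1] -> [28] and [26, 1]
    Split: [26, 1] -> [26] and [1]
    Merge: [26] + [1] -> [1, 26]
  Merge: [28] + [1, 26] -> [1, 26, 28]
Merge: [2, 18, 18] + [1, 26, 28] -> [1, 2, 18, 18, 26, 28]

Final sorted array: [1, 2, 18, 18, 26, 28]

The merge sort proceeds by recursively splitting the array and merging sorted halves.
After all merges, the sorted array is [1, 2, 18, 18, 26, 28].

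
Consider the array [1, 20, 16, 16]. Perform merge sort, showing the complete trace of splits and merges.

Merge sort trace:

Split: [1, 20, 16, 16] -> [1, 20] and [16, 16]
  Split: [1, 20] -> [1] and [20]
  Merge: [1] + [20] -> [1, 20]
  Split: [16, 16] -> [16] and [16]
  Merge: [16] + [16] -> [16, 16]
Merge: [1, 20] + [16, 16] -> [1, 16, 16, 20]

Final sorted array: [1, 16, 16, 20]

The merge sort proceeds by recursively splitting the array and merging sorted halves.
After all merges, the sorted array is [1, 16, 16, 20].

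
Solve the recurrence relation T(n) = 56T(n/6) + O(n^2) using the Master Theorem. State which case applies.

Master Theorem for T(n) = 56T(n/6) + O(n^2):

a = 56, b = 6, c = 2
log_b(a) = log_6(56) = 2.2466

Case 1: c = 2 < log_6(56) = 2.2466
T(n) = O(n^(log_6 56))

For T(n) = 56T(n/6) + O(n^2): log_6(56) = 2.2466. This is Case 1 of the Master Theorem (c < log_b(a), work dominated by leaves), giving O(n^(log_6 56)).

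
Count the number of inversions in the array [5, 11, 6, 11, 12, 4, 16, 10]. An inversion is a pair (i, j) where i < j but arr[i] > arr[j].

Finding inversions in [5, 11, 6, 11, 12, 4, 16, 10]:

(0, 5): arr[0]=5 > arr[5]=4
(1, 2): arr[1]=11 > arr[2]=6
(1, 5): arr[1]=11 > arr[5]=4
(1, 7): arr[1]=11 > arr[7]=10
(2, 5): arr[2]=6 > arr[5]=4
(3, 5): arr[3]=11 > arr[5]=4
(3, 7): arr[3]=11 > arr[7]=10
(4, 5): arr[4]=12 > arr[5]=4
(4, 7): arr[4]=12 > arr[7]=10
(6, 7): arr[6]=16 > arr[7]=10

Total inversions: 10

The array has 10 inversion(s): (0,5), (1,2), (1,5), (1,7), (2,5), (3,5), (3,7), (4,5), (4,7), (6,7). Each pair (i,j) satisfies i < j and arr[i] > arr[j].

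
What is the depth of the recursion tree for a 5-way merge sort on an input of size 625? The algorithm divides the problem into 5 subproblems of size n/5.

For divide and conquer with division factor 5:

Problem sizes at each level:
Level 0: 625
Level 1: 125
Level 2: 25
Level 3: 5
Level 4: 1

The root is level 0 and the size-1 base case is level 4 (the tree spans levels 0 through 4, i.e. 5 levels counting the root), so the depth is the number of divisions: log_5(625) = 4

The recursion tree depth is log_5(625) = 4. At each level, the problem size is divided by 5, so it takes 4 divisions to reduce to a base case of size 1. The algorithm makes 5 recursive calls at each level.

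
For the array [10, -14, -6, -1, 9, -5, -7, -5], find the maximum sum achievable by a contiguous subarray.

Using Kadane's algorithm on [10, -14, -6, -1, 9, -5, -7, -5]:

Scanning through the array:
Position 1 (value -14): max_ending_here = -4, max_so_far = 10
Position 2 (value -6): max_ending_here = -6, max_so_far = 10
Position 3 (value -1): max_ending_here = -1, max_so_far = 10
Position 4 (value 9): max_ending_here = 9, max_so_far = 10
Position 5 (value -5): max_ending_here = 4, max_so_far = 10
Position 6 (value -7): max_ending_here = -3, max_so_far = 10
Position 7 (value -5): max_ending_here = -5, max_so_far = 10

Maximum subarray: [10]
Maximum sum: 10

The maximum subarray is [10] with sum 10. This subarray runs from index 0 to index 0.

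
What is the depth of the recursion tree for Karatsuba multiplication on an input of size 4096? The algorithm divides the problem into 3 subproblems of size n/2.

For divide and conquer with division factor 2:

Problem sizes at each level:
Level 0: 4096
Level 1: 2048
Level 2: 1024
Level 3: 512
Level 4: 256
Level 5: 128
Level 6: 64
Level 7: 32
Level 8: 16
Level 9: 8
Level 10: 4
Level 11: 2
Level 12: 1

The root is level 0 and the size-1 base case is level 12 (the tree spans levels 0 through 12, i.e. 13 levels counting the root), so the depth is the number of divisions: log_2(4096) = 12

The recursion tree depth is log_2(4096) = 12. At each level, the problem size is divided by 2, so it takes 12 divisions to reduce to a base case of size 1. The algorithm makes 3 recursive calls at each level.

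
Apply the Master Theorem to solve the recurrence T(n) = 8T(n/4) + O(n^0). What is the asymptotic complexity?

Master Theorem for T(n) = 8T(n/4) + O(n^0):

a = 8, b = 4, c = 0
log_b(a) = log_4(8) = 1.5000

Case 1: c = 0 < log_4(8) = 1.5000
T(n) = O(n^(log_4 8))

For T(n) = 8T(n/4) + O(n^0): log_4(8) = 1.5000. This is Case 1 of the Master Theorem (c < log_b(a), work dominated by leaves), giving O(n^(log_4 8)).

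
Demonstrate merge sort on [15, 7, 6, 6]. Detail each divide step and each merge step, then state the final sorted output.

Merge sort trace:

Split: [15, 7, 6, 6] -> [15, 7] and [6, 6]
  Split: [15, 7] -> [15] and [7]
  Merge: [15] + [7] -> [7, 15]
  Split: [6, 6] -> [6] and [6]
  Merge: [6] + [6] -> [6, 6]
Merge: [7, 15] + [6, 6] -> [6, 6, 7, 15]

Final sorted array: [6, 6, 7, 15]

The merge sort proceeds by recursively splitting the array and merging sorted halves.
After all merges, the sorted array is [6, 6, 7, 15].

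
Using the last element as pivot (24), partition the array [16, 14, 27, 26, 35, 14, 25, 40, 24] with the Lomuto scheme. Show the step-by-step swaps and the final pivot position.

Lomuto partition with pivot = 24:

Initial array: [16, 14, 27, 26, 35, 14, 25, 40, 24]

arr[0]=16 <= 24: swap with position 0, array becomes [16, 14, 27, 26, 35, 14, 25, 40, 24]
arr[1]=14 <= 24: swap with position 1, array becomes [16, 14, 27, 26, 35, 14, 25, 40, 24]
arr[2]=27 > 24: no swap
arr[3]=26 > 24: no swap
arr[4]=35 > 24: no swap
arr[5]=14 <= 24: swap with position 2, array becomes [16, 14, 14, 26, 35, 27, 25, 40, 24]
arr[6]=25 > 24: no swap
arr[7]=40 > 24: no swap

Place pivot at position 3: [16, 14, 14, 24, 35, 27, 25, 40, 26]
Pivot position: 3

After partitioning with pivot 24, the array becomes [16, 14, 14, 24, 35, 27, 25, 40, 26]. The pivot is placed at index 3. All elements to the left of the pivot are <= 24, and all elements to the right are > 24.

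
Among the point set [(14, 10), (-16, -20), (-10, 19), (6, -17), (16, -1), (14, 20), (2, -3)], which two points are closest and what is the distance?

Computing all pairwise distances among 7 points:

d((14, 10), (-16, -20)) = 42.4264
d((14, 10), (-10, 19)) = 25.632
d((14, 10), (6, -17)) = 28.1603
d((14, 10), (16, -1)) = 11.1803
d((14, 10), (14, 20)) = 10.0 <-- minimum
d((14, 10), (2, -3)) = 17.6918
d((-16, -20), (-10, 19)) = 39.4588
d((-16, -20), (6, -17)) = 22.2036
d((-16, -20), (16, -1)) = 37.2156
d((-16, -20), (14, 20)) = 50.0
d((-16, -20), (2, -3)) = 24.7588
d((-10, 19), (6, -17)) = 39.3954
d((-10, 19), (16, -1)) = 32.8024
d((-10, 19), (14, 20)) = 24.0208
d((-10, 19), (2, -3)) = 25.0599
d((6, -17), (16, -1)) = 18.868
d((6, -17), (14, 20)) = 37.855
d((6, -17), (2, -3)) = 14.5602
d((16, -1), (14, 20)) = 21.095
d((16, -1), (2, -3)) = 14.1421
d((14, 20), (2, -3)) = 25.9422

Closest pair: (14, 10) and (14, 20) with distance 10.0

The closest pair is (14, 10) and (14, 20) with Euclidean distance 10.0. For 7 points, brute-force pairwise comparison is shown above. For large n, the divide-and-conquer algorithm (sort by x, recurse on halves, check the dividing strip) achieves O(n log n).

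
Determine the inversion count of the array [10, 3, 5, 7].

Finding inversions in [10, 3, 5, 7]:

(0, 1): arr[0]=10 > arr[1]=3
(0, 2): arr[0]=10 > arr[2]=5
(0, 3): arr[0]=10 > arr[3]=7

Total inversions: 3

The array has 3 inversion(s): (0,1), (0,2), (0,3). Each pair (i,j) satisfies i < j and arr[i] > arr[j].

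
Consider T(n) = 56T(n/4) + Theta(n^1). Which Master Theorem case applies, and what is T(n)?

Master Theorem for T(n) = 56T(n/4) + O(n^1):

a = 56, b = 4, c = 1
log_b(a) = log_4(56) = 2.9037

Case 1: c = 1 < log_4(56) = 2.9037
T(n) = O(n^(log_4 56))

For T(n) = 56T(n/4) + O(n^1): log_4(56) = 2.9037. This is Case 1 of the Master Theorem (c < log_b(a), work dominated by leaves), giving O(n^(log_4 56)).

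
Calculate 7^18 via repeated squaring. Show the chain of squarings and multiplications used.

Computing 7^18 by squaring (build up from 7^1; each line after the first costs one multiplication):

7^1 = 7
7^2 = (7^1)^2 = 7^2 = 49
7^4 = (7^2)^2 = 49^2 = 2401
7^8 = (7^4)^2 = 2401^2 = 5764801
7^9 = 7 * 7^8 = 7 * 5764801 = 40353607
7^18 = (7^9)^2 = 40353607^2 = 1628413597910449

Result: 1628413597910449
Multiplications needed: 5 (5 lines after 7^1)

7^18 = 1628413597910449. Using exponentiation by squaring, this requires 5 multiplications. The key idea: if the exponent is even, square the half-power; if odd, multiply by the base once.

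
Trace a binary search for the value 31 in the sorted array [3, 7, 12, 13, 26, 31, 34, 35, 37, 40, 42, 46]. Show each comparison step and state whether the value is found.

Binary search for 31 in [3, 7, 12, 13, 26, 31, 34, 35, 37, 40, 42, 46]:

lo=0, hi=11, mid=5, arr[mid]=31 -> Found target at index 5!

Binary search finds 31 at index 5 after 1 comparisons. The search repeatedly halves the search space by comparing with the middle element.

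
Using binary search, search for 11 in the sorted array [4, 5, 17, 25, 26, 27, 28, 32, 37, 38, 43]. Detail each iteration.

Binary search for 11 in [4, 5, 17, 25, 26, 27, 28, 32, 37, 38, 43]:

lo=0, hi=10, mid=5, arr[mid]=27 -> 27 > 11, search left half
lo=0, hi=4, mid=2, arr[mid]=17 -> 17 > 11, search left half
lo=0, hi=1, mid=0, arr[mid]=4 -> 4 < 11, search right half
lo=1, hi=1, mid=1, arr[mid]=5 -> 5 < 11, search right half
lo=2 > hi=1, target 11 not found

Binary search determines that 11 is not in the array after 4 comparisons. The search space was exhausted without finding the target.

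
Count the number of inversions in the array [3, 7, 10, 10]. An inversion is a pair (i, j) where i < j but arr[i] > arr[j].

Finding inversions in [3, 7, 10, 10]:


Total inversions: 0

The array has 0 inversions. It is already sorted.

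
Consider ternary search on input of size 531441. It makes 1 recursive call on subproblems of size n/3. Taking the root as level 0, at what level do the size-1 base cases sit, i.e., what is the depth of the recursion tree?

For divide and conquer with division factor 3:

Problem sizes at each level:
Level 0: 531441
Level 1: 177147
Level 2: 59049
Level 3: 19683
Level 4: 6561
Level 5: 2187
Level 6: 729
Level 7: 243
Level 8: 81
Level 9: 27
Level 10: 9
Level 11: 3
Level 12: 1

The root is level 0 and the size-1 base case is level 12 (the tree spans levels 0 through 12, i.e. 13 levels counting the root), so the depth is the number of divisions: log_3(531441) = 12

The recursion tree depth is log_3(531441) = 12. At each level, the problem size is divided by 3, so it takes 12 divisions to reduce to a base case of size 1. The algorithm makes 1 recursive call at each level.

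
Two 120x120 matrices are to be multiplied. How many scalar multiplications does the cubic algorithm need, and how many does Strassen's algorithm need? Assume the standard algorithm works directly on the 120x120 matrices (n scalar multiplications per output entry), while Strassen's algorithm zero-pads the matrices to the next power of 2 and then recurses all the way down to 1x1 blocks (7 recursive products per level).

Matrix multiplication for 120x120 matrices:

Strassen's algorithm requires power-of-2 dimensions. Pad 120x120 to 128x128 (next power of 2).

Standard algorithm: 120^3 = 1728000 multiplications
Strassen's algorithm: 7^(log2(128)) = 7^7 = 823543 multiplications
Savings: 1728000 - 823543 = 904457 multiplications

Standard: 1728000 multiplications (120^3). Strassen: 823543 multiplications (7^7, after padding to 128x128). Strassen reduces 8 recursive multiplications to 7 at each level.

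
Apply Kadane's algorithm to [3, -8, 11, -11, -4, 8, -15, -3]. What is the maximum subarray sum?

Using Kadane's algorithm on [3, -8, 11, -11, -4, 8, -15, -3]:

Scanning through the array:
Position 1 (value -8): max_ending_here = -5, max_so_far = 3
Position 2 (value 11): max_ending_here = 11, max_so_far = 11
Position 3 (value -11): max_ending_here = 0, max_so_far = 11
Position 4 (value -4): max_ending_here = -4, max_so_far = 11
Position 5 (value 8): max_ending_here = 8, max_so_far = 11
Position 6 (value -15): max_ending_here = -7, max_so_far = 11
Position 7 (value -3): max_ending_here = -3, max_so_far = 11

Maximum subarray: [11]
Maximum sum: 11

The maximum subarray is [11] with sum 11. This subarray runs from index 2 to index 2.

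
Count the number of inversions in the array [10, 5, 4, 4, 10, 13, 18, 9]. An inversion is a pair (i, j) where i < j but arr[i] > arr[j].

Finding inversions in [10, 5, 4, 4, 10, 13, 18, 9]:

(0, 1): arr[0]=10 > arr[1]=5
(0, 2): arr[0]=10 > arr[2]=4
(0, 3): arr[0]=10 > arr[3]=4
(0, 7): arr[0]=10 > arr[7]=9
(1, 2): arr[1]=5 > arr[2]=4
(1, 3): arr[1]=5 > arr[3]=4
(4, 7): arr[4]=10 > arr[7]=9
(5, 7): arr[5]=13 > arr[7]=9
(6, 7): arr[6]=18 > arr[7]=9

Total inversions: 9

The array has 9 inversion(s): (0,1), (0,2), (0,3), (0,7), (1,2), (1,3), (4,7), (5,7), (6,7). Each pair (i,j) satisfies i < j and arr[i] > arr[j].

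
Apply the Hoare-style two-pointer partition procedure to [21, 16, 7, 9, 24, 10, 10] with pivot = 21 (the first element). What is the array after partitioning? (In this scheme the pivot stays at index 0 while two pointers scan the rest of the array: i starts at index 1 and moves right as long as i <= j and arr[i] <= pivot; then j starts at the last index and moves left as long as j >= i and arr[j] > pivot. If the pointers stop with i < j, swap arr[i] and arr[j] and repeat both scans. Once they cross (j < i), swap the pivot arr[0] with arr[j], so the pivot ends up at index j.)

Hoare-style two-pointer partition with pivot = 21:

Initial array: [21, 16, 7, 9, 24, 10, 10]

Pointers start at i = 1, j = 6.
i stops at index 4 (arr[4]=24 > 21), j stops at index 6 (arr[6]=10 <= 21): swap arr[4] and arr[6], array becomes [21, 16, 7, 9, 10, 10, 24]
i ends at 6, j ends at 5: the pointers have crossed (j < i), so scanning stops.

Swap pivot arr[0] with arr[5] to place pivot at position 5: [10, 16, 7, 9, 10, 21, 24]
Pivot position: 5

After partitioning with pivot 21, the array becomes [10, 16, 7, 9, 10, 21, 24]. The pivot is placed at index 5. All elements to the left of the pivot are <= 21, and all elements to the right are > 21.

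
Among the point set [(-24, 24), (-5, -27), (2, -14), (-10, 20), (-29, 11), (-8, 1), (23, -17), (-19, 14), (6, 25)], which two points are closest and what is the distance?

Computing all pairwise distances among 9 points:

d((-24, 24), (-5, -27)) = 54.4243
d((-24, 24), (2, -14)) = 46.0435
d((-24, 24), (-10, 20)) = 14.5602
d((-24, 24), (-29, 11)) = 13.9284
d((-24, 24), (-8, 1)) = 28.0179
d((-24, 24), (23, -17)) = 62.3699
d((-24, 24), (-19, 14)) = 11.1803
d((-24, 24), (6, 25)) = 30.0167
d((-5, -27), (2, -14)) = 14.7648
d((-5, -27), (-10, 20)) = 47.2652
d((-5, -27), (-29, 11)) = 44.9444
d((-5, -27), (-8, 1)) = 28.1603
d((-5, -27), (23, -17)) = 29.7321
d((-5, -27), (-19, 14)) = 43.3244
d((-5, -27), (6, 25)) = 53.1507
d((2, -14), (-10, 20)) = 36.0555
d((2, -14), (-29, 11)) = 39.8246
d((2, -14), (-8, 1)) = 18.0278
d((2, -14), (23, -17)) = 21.2132
d((2, -14), (-19, 14)) = 35.0
d((2, -14), (6, 25)) = 39.2046
d((-10, 20), (-29, 11)) = 21.0238
d((-10, 20), (-8, 1)) = 19.105
d((-10, 20), (23, -17)) = 49.5782
d((-10, 20), (-19, 14)) = 10.8167
d((-10, 20), (6, 25)) = 16.7631
d((-29, 11), (-8, 1)) = 23.2594
d((-29, 11), (23, -17)) = 59.0593
d((-29, 11), (-19, 14)) = 10.4403 <-- minimum
d((-29, 11), (6, 25)) = 37.6962
d((-8, 1), (23, -17)) = 35.8469
d((-8, 1), (-19, 14)) = 17.0294
d((-8, 1), (6, 25)) = 27.7849
d((23, -17), (-19, 14)) = 52.2015
d((23, -17), (6, 25)) = 45.31
d((-19, 14), (6, 25)) = 27.313

Closest pair: (-29, 11) and (-19, 14) with distance 10.4403

The closest pair is (-29, 11) and (-19, 14) with Euclidean distance 10.4403. For 9 points, brute-force pairwise comparison is shown above. For large n, the divide-and-conquer algorithm (sort by x, recurse on halves, check the dividing strip) achieves O(n log n).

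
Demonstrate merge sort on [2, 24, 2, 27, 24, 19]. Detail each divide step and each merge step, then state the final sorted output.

Merge sort trace:

Split: [2, 24, 2, 27, 24, 19] -> [2, 24, 2] and [27, 24, 19]
  Split: [2, 24, 2] -> [2] and [24, 2]
    Split: [24, 2] -> [24] and [2]
    Merge: [24] + [2] -> [2, 24]
  Merge: [2] + [2, 24] -> [2, 2, 24]
  Split: [27, 24, 19] -> [27] and [24, 19]
    Split: [24, 19] -> [24] and [19]
    Merge: [24] + [19] -> [19, 24]
  Merge: [27] + [19, 24] -> [19, 24, 27]
Merge: [2, 2, 24] + [19, 24, 27] -> [2, 2, 19, 24, 24, 27]

Final sorted array: [2, 2, 19, 24, 24, 27]

The merge sort proceeds by recursively splitting the array and merging sorted halves.
After all merges, the sorted array is [2, 2, 19, 24, 24, 27].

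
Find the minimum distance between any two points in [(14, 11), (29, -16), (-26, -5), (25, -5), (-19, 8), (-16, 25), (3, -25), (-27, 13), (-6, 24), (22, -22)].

Computing all pairwise distances among 10 points:

d((14, 11), (29, -16)) = 30.8869
d((14, 11), (-26, -5)) = 43.0813
d((14, 11), (25, -5)) = 19.4165
d((14, 11), (-19, 8)) = 33.1361
d((14, 11), (-16, 25)) = 33.1059
d((14, 11), (3, -25)) = 37.6431
d((14, 11), (-27, 13)) = 41.0488
d((14, 11), (-6, 24)) = 23.8537
d((14, 11), (22, -22)) = 33.9559
d((29, -16), (-26, -5)) = 56.0892
d((29, -16), (25, -5)) = 11.7047
d((29, -16), (-19, 8)) = 53.6656
d((29, -16), (-16, 25)) = 60.8769
d((29, -16), (3, -25)) = 27.5136
d((29, -16), (-27, 13)) = 63.0635
d((29, -16), (-6, 24)) = 53.1507
d((29, -16), (22, -22)) = 9.2195 <-- minimum
d((-26, -5), (25, -5)) = 51.0
d((-26, -5), (-19, 8)) = 14.7648
d((-26, -5), (-16, 25)) = 31.6228
d((-26, -5), (3, -25)) = 35.2278
d((-26, -5), (-27, 13)) = 18.0278
d((-26, -5), (-6, 24)) = 35.2278
d((-26, -5), (22, -22)) = 50.9215
d((25, -5), (-19, 8)) = 45.8803
d((25, -5), (-16, 25)) = 50.8035
d((25, -5), (3, -25)) = 29.7321
d((25, -5), (-27, 13)) = 55.0273
d((25, -5), (-6, 24)) = 42.45
d((25, -5), (22, -22)) = 17.2627
d((-19, 8), (-16, 25)) = 17.2627
d((-19, 8), (3, -25)) = 39.6611
d((-19, 8), (-27, 13)) = 9.434
d((-19, 8), (-6, 24)) = 20.6155
d((-19, 8), (22, -22)) = 50.8035
d((-16, 25), (3, -25)) = 53.4883
d((-16, 25), (-27, 13)) = 16.2788
d((-16, 25), (-6, 24)) = 10.0499
d((-16, 25), (22, -22)) = 60.4401
d((3, -25), (-27, 13)) = 48.4149
d((3, -25), (-6, 24)) = 49.8197
d((3, -25), (22, -22)) = 19.2354
d((-27, 13), (-6, 24)) = 23.7065
d((-27, 13), (22, -22)) = 60.2163
d((-6, 24), (22, -22)) = 53.8516

Closest pair: (29, -16) and (22, -22) with distance 9.2195

The closest pair is (29, -16) and (22, -22) with Euclidean distance 9.2195. For 10 points, brute-force pairwise comparison is shown above. For large n, the divide-and-conquer algorithm (sort by x, recurse on halves, check the dividing strip) achieves O(n log n).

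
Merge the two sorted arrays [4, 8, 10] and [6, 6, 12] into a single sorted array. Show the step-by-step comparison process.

Merging process:

Compare 4 vs 6: take 4 from left. Merged: [4]
Compare 8 vs 6: take 6 from right. Merged: [4, 6]
Compare 8 vs 6: take 6 from right. Merged: [4, 6, 6]
Compare 8 vs 12: take 8 from left. Merged: [4, 6, 6, 8]
Compare 10 vs 12: take 10 from left. Merged: [4, 6, 6, 8, 10]
Append remaining from right: [12]. Merged: [4, 6, 6, 8, 10, 12]

Final merged array: [4, 6, 6, 8, 10, 12]
Total comparisons: 5

The merged array is [4, 6, 6, 8, 10, 12], requiring 5 comparisons. The merge step runs in O(n) time where n is the total number of elements.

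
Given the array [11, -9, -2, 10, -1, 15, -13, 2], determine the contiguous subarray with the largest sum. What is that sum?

Using Kadane's algorithm on [11, -9, -2, 10, -1, 15, -13, 2]:

Scanning through the array:
Position 1 (value -9): max_ending_here = 2, max_so_far = 11
Position 2 (value -2): max_ending_here = 0, max_so_far = 11
Position 3 (value 10): max_ending_here = 10, max_so_far = 11
Position 4 (value -1): max_ending_here = 9, max_so_far = 11
Position 5 (value 15): max_ending_here = 24, max_so_far = 24
Position 6 (value -13): max_ending_here = 11, max_so_far = 24
Position 7 (value 2): max_ending_here = 13, max_so_far = 24

Maximum subarray: [11, -9, -2, 10, -1, 15]
Maximum sum: 24

The maximum subarray is [11, -9, -2, 10, -1, 15] with sum 24. This subarray runs from index 0 to index 5.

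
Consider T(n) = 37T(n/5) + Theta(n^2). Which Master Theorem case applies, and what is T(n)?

Master Theorem for T(n) = 37T(n/5) + O(n^2):

a = 37, b = 5, c = 2
log_b(a) = log_5(37) = 2.2436

Case 1: c = 2 < log_5(37) = 2.2436
T(n) = O(n^(log_5 37))

For T(n) = 37T(n/5) + O(n^2): log_5(37) = 2.2436. This is Case 1 of the Master Theorem (c < log_b(a), work dominated by leaves), giving O(n^(log_5 37)).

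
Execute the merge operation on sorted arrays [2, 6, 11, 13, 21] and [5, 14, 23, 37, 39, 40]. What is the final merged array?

Merging process:

Compare 2 vs 5: take 2 from left. Merged: [2]
Compare 6 vs 5: take 5 from right. Merged: [2, 5]
Compare 6 vs 14: take 6 from left. Merged: [2, 5, 6]
Compare 11 vs 14: take 11 from left. Merged: [2, 5, 6, 11]
Compare 13 vs 14: take 13 from left. Merged: [2, 5, 6, 11, 13]
Compare 21 vs 14: take 14 from right. Merged: [2, 5, 6, 11, 13, 14]
Compare 21 vs 23: take 21 from left. Merged: [2, 5, 6, 11, 13, 14, 21]
Append remaining from right: [23, 37, 39, 40]. Merged: [2, 5, 6, 11, 13, 14, 21, 23, 37, 39, 40]

Final merged array: [2, 5, 6, 11, 13, 14, 21, 23, 37, 39, 40]
Total comparisons: 7

The merged array is [2, 5, 6, 11, 13, 14, 21, 23, 37, 39, 40], requiring 7 comparisons. The merge step runs in O(n) time where n is the total number of elements.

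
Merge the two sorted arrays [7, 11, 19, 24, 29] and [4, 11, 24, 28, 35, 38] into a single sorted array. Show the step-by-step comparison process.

Merging process:

Compare 7 vs 4: take 4 from right. Merged: [4]
Compare 7 vs 11: take 7 from left. Merged: [4, 7]
Compare 11 vs 11: take 11 from left. Merged: [4, 7, 11]
Compare 19 vs 11: take 11 from right. Merged: [4, 7, 11, 11]
Compare 19 vs 24: take 19 from left. Merged: [4, 7, 11, 11, 19]
Compare 24 vs 24: take 24 from left. Merged: [4, 7, 11, 11, 19, 24]
Compare 29 vs 24: take 24 from right. Merged: [4, 7, 11, 11, 19, 24, 24]
Compare 29 vs 28: take 28 from right. Merged: [4, 7, 11, 11, 19, 24, 24, 28]
Compare 29 vs 35: take 29 from left. Merged: [4, 7, 11, 11, 19, 24, 24, 28, 29]
Append remaining from right: [35, 38]. Merged: [4, 7, 11, 11, 19, 24, 24, 28, 29, 35, 38]

Final merged array: [4, 7, 11, 11, 19, 24, 24, 28, 29, 35, 38]
Total comparisons: 9

The merged array is [4, 7, 11, 11, 19, 24, 24, 28, 29, 35, 38], requiring 9 comparisons. The merge step runs in O(n) time where n is the total number of elements.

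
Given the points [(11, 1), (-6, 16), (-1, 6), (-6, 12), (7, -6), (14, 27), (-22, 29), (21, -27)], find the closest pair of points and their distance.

Computing all pairwise distances among 8 points:

d((11, 1), (-6, 16)) = 22.6716
d((11, 1), (-1, 6)) = 13.0
d((11, 1), (-6, 12)) = 20.2485
d((11, 1), (7, -6)) = 8.0623
d((11, 1), (14, 27)) = 26.1725
d((11, 1), (-22, 29)) = 43.2782
d((11, 1), (21, -27)) = 29.7321
d((-6, 16), (-1, 6)) = 11.1803
d((-6, 16), (-6, 12)) = 4.0 <-- minimum
d((-6, 16), (7, -6)) = 25.5539
d((-6, 16), (14, 27)) = 22.8254
d((-6, 16), (-22, 29)) = 20.6155
d((-6, 16), (21, -27)) = 50.774
d((-1, 6), (-6, 12)) = 7.8102
d((-1, 6), (7, -6)) = 14.4222
d((-1, 6), (14, 27)) = 25.807
d((-1, 6), (-22, 29)) = 31.1448
d((-1, 6), (21, -27)) = 39.6611
d((-6, 12), (7, -6)) = 22.2036
d((-6, 12), (14, 27)) = 25.0
d((-6, 12), (-22, 29)) = 23.3452
d((-6, 12), (21, -27)) = 47.4342
d((7, -6), (14, 27)) = 33.7343
d((7, -6), (-22, 29)) = 45.4533
d((7, -6), (21, -27)) = 25.2389
d((14, 27), (-22, 29)) = 36.0555
d((14, 27), (21, -27)) = 54.4518
d((-22, 29), (21, -27)) = 70.6045

Closest pair: (-6, 16) and (-6, 12) with distance 4.0

The closest pair is (-6, 16) and (-6, 12) with Euclidean distance 4.0. For 8 points, brute-force pairwise comparison is shown above. For large n, the divide-and-conquer algorithm (sort by x, recurse on halves, check the dividing strip) achieves O(n log n).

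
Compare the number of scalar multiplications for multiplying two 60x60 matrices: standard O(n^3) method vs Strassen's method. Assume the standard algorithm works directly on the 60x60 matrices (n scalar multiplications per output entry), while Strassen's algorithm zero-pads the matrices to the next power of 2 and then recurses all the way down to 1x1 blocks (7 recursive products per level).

Matrix multiplication for 60x60 matrices:

Strassen's algorithm requires power-of-2 dimensions. Pad 60x60 to 64x64 (next power of 2).

Standard algorithm: 60^3 = 216000 multiplications
Strassen's algorithm: 7^(log2(64)) = 7^6 = 117649 multiplications
Savings: 216000 - 117649 = 98351 multiplications

Standard: 216000 multiplications (60^3). Strassen: 117649 multiplications (7^6, after padding to 64x64). Strassen reduces 8 recursive multiplications to 7 at each level.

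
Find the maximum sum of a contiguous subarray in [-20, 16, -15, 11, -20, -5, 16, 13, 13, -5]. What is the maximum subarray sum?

Using Kadane's algorithm on [-20, 16, -15, 11, -20, -5, 16, 13, 13, -5]:

Scanning through the array:
Position 1 (value 16): max_ending_here = 16, max_so_far = 16
Position 2 (value -15): max_ending_here = 1, max_so_far = 16
Position 3 (value 11): max_ending_here = 12, max_so_far = 16
Position 4 (value -20): max_ending_here = -8, max_so_far = 16
Position 5 (value -5): max_ending_here = -5, max_so_far = 16
Position 6 (value 16): max_ending_here = 16, max_so_far = 16
Position 7 (value 13): max_ending_here = 29, max_so_far = 29
Position 8 (value 13): max_ending_here = 42, max_so_far = 42
Position 9 (value -5): max_ending_here = 37, max_so_far = 42

Maximum subarray: [16, 13, 13]
Maximum sum: 42

The maximum subarray is [16, 13, 13] with sum 42. This subarray runs from index 6 to index 8.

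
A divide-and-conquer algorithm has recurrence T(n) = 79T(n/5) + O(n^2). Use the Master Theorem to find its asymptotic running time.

Master Theorem for T(n) = 79T(n/5) + O(n^2):

a = 79, b = 5, c = 2
log_b(a) = log_5(79) = 2.7149

Case 1: c = 2 < log_5(79) = 2.7149
T(n) = O(n^(log_5 79))

For T(n) = 79T(n/5) + O(n^2): log_5(79) = 2.7149. This is Case 1 of the Master Theorem (c < log_b(a), work dominated by leaves), giving O(n^(log_5 79)).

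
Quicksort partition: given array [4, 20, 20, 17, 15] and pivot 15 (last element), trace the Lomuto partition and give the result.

Lomuto partition with pivot = 15:

Initial array: [4, 20, 20, 17, 15]

arr[0]=4 <= 15: swap with position 0, array becomes [4, 20, 20, 17, 15]
arr[1]=20 > 15: no swap
arr[2]=20 > 15: no swap
arr[3]=17 > 15: no swap

Place pivot at position 1: [4, 15, 20, 17, 20]
Pivot position: 1

After partitioning with pivot 15, the array becomes [4, 15, 20, 17, 20]. The pivot is placed at index 1. All elements to the left of the pivot are <= 15, and all elements to the right are > 15.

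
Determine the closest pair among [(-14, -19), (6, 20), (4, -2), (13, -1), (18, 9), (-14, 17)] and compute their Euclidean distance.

Computing all pairwise distances among 6 points:

d((-14, -19), (6, 20)) = 43.8292
d((-14, -19), (4, -2)) = 24.7588
d((-14, -19), (13, -1)) = 32.45
d((-14, -19), (18, 9)) = 42.5206
d((-14, -19), (-14, 17)) = 36.0
d((6, 20), (4, -2)) = 22.0907
d((6, 20), (13, -1)) = 22.1359
d((6, 20), (18, 9)) = 16.2788
d((6, 20), (-14, 17)) = 20.2237
d((4, -2), (13, -1)) = 9.0554 <-- minimum
d((4, -2), (18, 9)) = 17.8045
d((4, -2), (-14, 17)) = 26.1725
d((13, -1), (18, 9)) = 11.1803
d((13, -1), (-14, 17)) = 32.45
d((18, 9), (-14, 17)) = 32.9848

Closest pair: (4, -2) and (13, -1) with distance 9.0554

The closest pair is (4, -2) and (13, -1) with Euclidean distance 9.0554. For 6 points, brute-force pairwise comparison is shown above. For large n, the divide-and-conquer algorithm (sort by x, recurse on halves, check the dividing strip) achieves O(n log n).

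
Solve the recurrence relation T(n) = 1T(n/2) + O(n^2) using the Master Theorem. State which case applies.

Master Theorem for T(n) = 1T(n/2) + O(n^2):

a = 1, b = 2, c = 2
log_b(a) = log_2(1) = 0.0000

Case 3: c = 2 > log_2(1) = 0.0000
T(n) = O(n^2) = O(n^2)

For T(n) = 1T(n/2) + O(n^2): log_2(1) = 0.0000. This is Case 3 of the Master Theorem (c > log_b(a), work dominated by root), giving O(n^2).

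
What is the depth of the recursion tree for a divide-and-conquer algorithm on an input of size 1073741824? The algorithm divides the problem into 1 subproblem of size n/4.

For divide and conquer with division factor 4:

Problem sizes at each level:
Level 0: 1073741824
Level 1: 268435456
Level 2: 67108864
Level 3: 16777216
Level 4: 4194304
Level 5: 1048576
Level 6: 262144
Level 7: 65536
Level 8: 16384
Level 9: 4096
Level 10: 1024
Level 11: 256
Level 12: 64
Level 13: 16
Level 14: 4
Level 15: 1

The root is level 0 and the size-1 base case is level 15 (the tree spans levels 0 through 15, i.e. 16 levels counting the root), so the depth is the number of divisions: log_4(1073741824) = 15

The recursion tree depth is log_4(1073741824) = 15. At each level, the problem size is divided by 4, so it takes 15 divisions to reduce to a base case of size 1. The algorithm makes 1 recursive call at each level.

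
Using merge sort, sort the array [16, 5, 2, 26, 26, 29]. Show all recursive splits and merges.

Merge sort trace:

Split: [16, 5, 2, 26, 26, 29] -> [16, 5, 2] and [26, 26, 29]
  Split: [16, 5, 2] -> [16] and [5, 2]
    Split: [5, 2] -> [5] and [2]
    Merge: [5] + [2] -> [2, 5]
  Merge: [16] + [2, 5] -> [2, 5, 16]
  Split: [26, 26, 29] -> [26] and [26, 29]
    Split: [26, 29] -> [26] and [29]
    Merge: [26] + [29] -> [26, 29]
  Merge: [26] + [26, 29] -> [26, 26, 29]
Merge: [2, 5, 16] + [26, 26, 29] -> [2, 5, 16, 26, 26, 29]

Final sorted array: [2, 5, 16, 26, 26, 29]

The merge sort proceeds by recursively splitting the array and merging sorted halves.
After all merges, the sorted array is [2, 5, 16, 26, 26, 29].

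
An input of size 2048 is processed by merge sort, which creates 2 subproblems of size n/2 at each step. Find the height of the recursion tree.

For divide and conquer with division factor 2:

Problem sizes at each level:
Level 0: 2048
Level 1: 1024
Level 2: 512
Level 3: 256
Level 4: 128
Level 5: 64
Level 6: 32
Level 7: 16
Level 8: 8
Level 9: 4
Level 10: 2
Level 11: 1

The root is level 0 and the size-1 base case is level 11 (the tree spans levels 0 through 11, i.e. 12 levels counting the root), so the depth is the number of divisions: log_2(2048) = 11

The recursion tree depth is log_2(2048) = 11. At each level, the problem size is divided by 2, so it takes 11 divisions to reduce to a base case of size 1. The algorithm makes 2 recursive calls at each level.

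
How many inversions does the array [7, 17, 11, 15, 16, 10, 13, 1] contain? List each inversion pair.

Finding inversions in [7, 17, 11, 15, 16, 10, 13, 1]:

(0, 7): arr[0]=7 > arr[7]=1
(1, 2): arr[1]=17 > arr[2]=11
(1, 3): arr[1]=17 > arr[3]=15
(1, 4): arr[1]=17 > arr[4]=16
(1, 5): arr[1]=17 > arr[5]=10
(1, 6): arr[1]=17 > arr[6]=13
(1, 7): arr[1]=17 > arr[7]=1
(2, 5): arr[2]=11 > arr[5]=10
(2, 7): arr[2]=11 > arr[7]=1
(3, 5): arr[3]=15 > arr[5]=10
(3, 6): arr[3]=15 > arr[6]=13
(3, 7): arr[3]=15 > arr[7]=1
(4, 5): arr[4]=16 > arr[5]=10
(4, 6): arr[4]=16 > arr[6]=13
(4, 7): arr[4]=16 > arr[7]=1
(5, 7): arr[5]=10 > arr[7]=1
(6, 7): arr[6]=13 > arr[7]=1

Total inversions: 17

The array has 17 inversion(s): (0,7), (1,2), (1,3), (1,4), (1,5), (1,6), (1,7), (2,5), (2,7), (3,5), (3,6), (3,7), (4,5), (4,6), (4,7), (5,7), (6,7). Each pair (i,j) satisfies i < j and arr[i] > arr[j].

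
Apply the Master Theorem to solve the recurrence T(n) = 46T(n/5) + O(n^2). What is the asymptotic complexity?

Master Theorem for T(n) = 46T(n/5) + O(n^2):

a = 46, b = 5, c = 2
log_b(a) = log_5(46) = 2.3789

Case 1: c = 2 < log_5(46) = 2.3789
T(n) = O(n^(log_5 46))

For T(n) = 46T(n/5) + O(n^2): log_5(46) = 2.3789. This is Case 1 of the Master Theorem (c < log_b(a), work dominated by leaves), giving O(n^(log_5 46)).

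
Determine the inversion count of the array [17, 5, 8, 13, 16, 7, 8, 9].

Finding inversions in [17, 5, 8, 13, 16, 7, 8, 9]:

(0, 1): arr[0]=17 > arr[1]=5
(0, 2): arr[0]=17 > arr[2]=8
(0, 3): arr[0]=17 > arr[3]=13
(0, 4): arr[0]=17 > arr[4]=16
(0, 5): arr[0]=17 > arr[5]=7
(0, 6): arr[0]=17 > arr[6]=8
(0, 7): arr[0]=17 > arr[7]=9
(2, 5): arr[2]=8 > arr[5]=7
(3, 5): arr[3]=13 > arr[5]=7
(3, 6): arr[3]=13 > arr[6]=8
(3, 7): arr[3]=13 > arr[7]=9
(4, 5): arr[4]=16 > arr[5]=7
(4, 6): arr[4]=16 > arr[6]=8
(4, 7): arr[4]=16 > arr[7]=9

Total inversions: 14

The array has 14 inversion(s): (0,1), (0,2), (0,3), (0,4), (0,5), (0,6), (0,7), (2,5), (3,5), (3,6), (3,7), (4,5), (4,6), (4,7). Each pair (i,j) satisfies i < j and arr[i] > arr[j].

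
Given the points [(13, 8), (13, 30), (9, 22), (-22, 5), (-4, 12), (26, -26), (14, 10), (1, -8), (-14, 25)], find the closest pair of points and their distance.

Computing all pairwise distances among 9 points:

d((13, 8), (13, 30)) = 22.0
d((13, 8), (9, 22)) = 14.5602
d((13, 8), (-22, 5)) = 35.1283
d((13, 8), (-4, 12)) = 17.4642
d((13, 8), (26, -26)) = 36.4005
d((13, 8), (14, 10)) = 2.2361 <-- minimum
d((13, 8), (1, -8)) = 20.0
d((13, 8), (-14, 25)) = 31.9061
d((13, 30), (9, 22)) = 8.9443
d((13, 30), (-22, 5)) = 43.0116
d((13, 30), (-4, 12)) = 24.7588
d((13, 30), (26, -26)) = 57.4891
d((13, 30), (14, 10)) = 20.025
d((13, 30), (1, -8)) = 39.8497
d((13, 30), (-14, 25)) = 27.4591
d((9, 22), (-22, 5)) = 35.3553
d((9, 22), (-4, 12)) = 16.4012
d((9, 22), (26, -26)) = 50.9215
d((9, 22), (14, 10)) = 13.0
d((9, 22), (1, -8)) = 31.0483
d((9, 22), (-14, 25)) = 23.1948
d((-22, 5), (-4, 12)) = 19.3132
d((-22, 5), (26, -26)) = 57.1402
d((-22, 5), (14, 10)) = 36.3456
d((-22, 5), (1, -8)) = 26.4197
d((-22, 5), (-14, 25)) = 21.5407
d((-4, 12), (26, -26)) = 48.4149
d((-4, 12), (14, 10)) = 18.1108
d((-4, 12), (1, -8)) = 20.6155
d((-4, 12), (-14, 25)) = 16.4012
d((26, -26), (14, 10)) = 37.9473
d((26, -26), (1, -8)) = 30.8058
d((26, -26), (-14, 25)) = 64.8151
d((14, 10), (1, -8)) = 22.2036
d((14, 10), (-14, 25)) = 31.7648
d((1, -8), (-14, 25)) = 36.2491

Closest pair: (13, 8) and (14, 10) with distance 2.2361

The closest pair is (13, 8) and (14, 10) with Euclidean distance 2.2361. For 9 points, brute-force pairwise comparison is shown above. For large n, the divide-and-conquer algorithm (sort by x, recurse on halves, check the dividing strip) achieves O(n log n).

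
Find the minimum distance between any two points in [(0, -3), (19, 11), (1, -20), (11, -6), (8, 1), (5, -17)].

Computing all pairwise distances among 6 points:

d((0, -3), (19, 11)) = 23.6008
d((0, -3), (1, -20)) = 17.0294
d((0, -3), (11, -6)) = 11.4018
d((0, -3), (8, 1)) = 8.9443
d((0, -3), (5, -17)) = 14.8661
d((19, 11), (1, -20)) = 35.8469
d((19, 11), (11, -6)) = 18.7883
d((19, 11), (8, 1)) = 14.8661
d((19, 11), (5, -17)) = 31.305
d((1, -20), (11, -6)) = 17.2047
d((1, -20), (8, 1)) = 22.1359
d((1, -20), (5, -17)) = 5.0 <-- minimum
d((11, -6), (8, 1)) = 7.6158
d((11, -6), (5, -17)) = 12.53
d((8, 1), (5, -17)) = 18.2483

Closest pair: (1, -20) and (5, -17) with distance 5.0

The closest pair is (1, -20) and (5, -17) with Euclidean distance 5.0. For 6 points, brute-force pairwise comparison is shown above. For large n, the divide-and-conquer algorithm (sort by x, recurse on halves, check the dividing strip) achieves O(n log n).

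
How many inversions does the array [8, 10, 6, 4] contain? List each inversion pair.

Finding inversions in [8, 10, 6, 4]:

(0, 2): arr[0]=8 > arr[2]=6
(0, 3): arr[0]=8 > arr[3]=4
(1, 2): arr[1]=10 > arr[2]=6
(1, 3): arr[1]=10 > arr[3]=4
(2, 3): arr[2]=6 > arr[3]=4

Total inversions: 5

The array has 5 inversion(s): (0,2), (0,3), (1,2), (1,3), (2,3). Each pair (i,j) satisfies i < j and arr[i] > arr[j].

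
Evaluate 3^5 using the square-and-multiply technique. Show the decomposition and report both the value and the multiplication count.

Computing 3^5 by squaring (build up from 3^1; each line after the first costs one multiplication):

3^1 = 3
3^2 = (3^1)^2 = 3^2 = 9
3^4 = (3^2)^2 = 9^2 = 81
3^5 = 3 * 3^4 = 3 * 81 = 243

Result: 243
Multiplications needed: 3 (3 lines after 3^1)

3^5 = 243. Using exponentiation by squaring, this requires 3 multiplications. The key idea: if the exponent is even, square the half-power; if odd, multiply by the base once.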